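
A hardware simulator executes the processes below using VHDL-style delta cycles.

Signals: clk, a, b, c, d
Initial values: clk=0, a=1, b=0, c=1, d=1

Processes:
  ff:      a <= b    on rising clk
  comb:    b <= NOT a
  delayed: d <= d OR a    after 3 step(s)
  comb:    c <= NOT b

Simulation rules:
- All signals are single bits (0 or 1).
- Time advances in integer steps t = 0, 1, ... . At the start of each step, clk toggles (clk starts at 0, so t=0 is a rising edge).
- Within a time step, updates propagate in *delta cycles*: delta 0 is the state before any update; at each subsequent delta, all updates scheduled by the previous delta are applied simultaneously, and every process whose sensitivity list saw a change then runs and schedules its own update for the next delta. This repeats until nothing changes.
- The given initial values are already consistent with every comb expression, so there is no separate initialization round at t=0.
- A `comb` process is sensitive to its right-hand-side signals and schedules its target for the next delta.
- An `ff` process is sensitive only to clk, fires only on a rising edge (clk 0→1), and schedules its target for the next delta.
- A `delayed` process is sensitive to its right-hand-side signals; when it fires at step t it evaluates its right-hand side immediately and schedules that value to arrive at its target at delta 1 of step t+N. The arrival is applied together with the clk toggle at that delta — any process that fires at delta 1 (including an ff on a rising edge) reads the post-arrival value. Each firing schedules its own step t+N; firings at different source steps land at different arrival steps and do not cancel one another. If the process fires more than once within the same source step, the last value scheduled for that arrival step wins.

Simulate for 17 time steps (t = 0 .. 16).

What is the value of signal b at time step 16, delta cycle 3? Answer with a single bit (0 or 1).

t=0 Δ0: c=1 b=0 a=1 clk=0 d=1
  Δ1: clk:0→1
  Δ2: a:1→0
  Δ3: b:0→1
  Δ4: c:1→0
  (4Δ to stable)
t=1 Δ0: c=0 b=1 a=0 clk=1 d=1
  Δ1: clk:1→0
  (1Δ to stable)
t=2 Δ0: c=0 b=1 a=0 clk=0 d=1
  Δ1: clk:0→1
  Δ2: a:0→1
  Δ3: b:1→0
  Δ4: c:0→1
  (4Δ to stable)
t=3 Δ0: c=1 b=0 a=1 clk=1 d=1
  Δ1: clk:1→0
  (1Δ to stable)
t=4 Δ0: c=1 b=0 a=1 clk=0 d=1
  Δ1: clk:0→1
  Δ2: a:1→0
  Δ3: b:0→1
  Δ4: c:1→0
  (4Δ to stable)
t=5 Δ0: c=0 b=1 a=0 clk=1 d=1
  Δ1: clk:1→0
  (1Δ to stable)
t=6 Δ0: c=0 b=1 a=0 clk=0 d=1
  Δ1: clk:0→1
  Δ2: a:0→1
  Δ3: b:1→0
  Δ4: c:0→1
  (4Δ to stable)
t=7 Δ0: c=1 b=0 a=1 clk=1 d=1
  Δ1: clk:1→0
  (1Δ to stable)
t=8 Δ0: c=1 b=0 a=1 clk=0 d=1
  Δ1: clk:0→1
  Δ2: a:1→0
  Δ3: b:0→1
  Δ4: c:1→0
  (4Δ to stable)
t=9 Δ0: c=0 b=1 a=0 clk=1 d=1
  Δ1: clk:1→0
  (1Δ to stable)
t=10 Δ0: c=0 b=1 a=0 clk=0 d=1
  Δ1: clk:0→1
  Δ2: a:0→1
  Δ3: b:1→0
  Δ4: c:0→1
  (4Δ to stable)
t=11 Δ0: c=1 b=0 a=1 clk=1 d=1
  Δ1: clk:1→0
  (1Δ to stable)
t=12 Δ0: c=1 b=0 a=1 clk=0 d=1
  Δ1: clk:0→1
  Δ2: a:1→0
  Δ3: b:0→1
  Δ4: c:1→0
  (4Δ to stable)
t=13 Δ0: c=0 b=1 a=0 clk=1 d=1
  Δ1: clk:1→0
  (1Δ to stable)
t=14 Δ0: c=0 b=1 a=0 clk=0 d=1
  Δ1: clk:0→1
  Δ2: a:0→1
  Δ3: b:1→0
  Δ4: c:0→1
  (4Δ to stable)
t=15 Δ0: c=1 b=0 a=1 clk=1 d=1
  Δ1: clk:1→0
  (1Δ to stable)
t=16 Δ0: c=1 b=0 a=1 clk=0 d=1
  Δ1: clk:0→1
  Δ2: a:1→0
  Δ3: b:0→1
  Δ4: c:1→0
  (4Δ to stable)

1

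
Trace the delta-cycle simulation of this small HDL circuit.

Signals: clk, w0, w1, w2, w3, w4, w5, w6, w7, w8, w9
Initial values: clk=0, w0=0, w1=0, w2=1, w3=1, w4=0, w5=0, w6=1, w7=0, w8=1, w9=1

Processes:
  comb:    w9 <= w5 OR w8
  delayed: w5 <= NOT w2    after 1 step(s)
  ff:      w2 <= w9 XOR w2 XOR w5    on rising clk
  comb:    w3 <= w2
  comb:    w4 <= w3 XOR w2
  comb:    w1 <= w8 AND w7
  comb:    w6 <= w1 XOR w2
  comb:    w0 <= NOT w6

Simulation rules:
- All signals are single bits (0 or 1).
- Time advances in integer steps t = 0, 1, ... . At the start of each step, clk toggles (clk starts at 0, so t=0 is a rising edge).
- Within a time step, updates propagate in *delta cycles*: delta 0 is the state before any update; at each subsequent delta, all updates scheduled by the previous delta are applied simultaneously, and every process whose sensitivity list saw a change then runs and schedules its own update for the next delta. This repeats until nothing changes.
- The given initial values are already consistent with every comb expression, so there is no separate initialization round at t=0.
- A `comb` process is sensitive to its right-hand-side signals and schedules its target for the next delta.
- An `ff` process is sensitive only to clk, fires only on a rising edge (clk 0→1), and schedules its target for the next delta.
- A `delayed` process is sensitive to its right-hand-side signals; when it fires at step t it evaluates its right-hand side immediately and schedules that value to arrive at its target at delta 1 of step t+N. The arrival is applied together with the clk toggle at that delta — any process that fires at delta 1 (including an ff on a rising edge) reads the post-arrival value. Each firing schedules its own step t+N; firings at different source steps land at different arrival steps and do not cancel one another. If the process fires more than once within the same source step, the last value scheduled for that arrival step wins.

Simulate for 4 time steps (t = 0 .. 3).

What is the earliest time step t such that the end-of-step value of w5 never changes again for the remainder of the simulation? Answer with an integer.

t=0 Δ0: w0=0 w4=0 w2=1 w9=1 w7=0 w5=0 w1=0 w3=1 clk=0 w8=1 w6=1
  Δ1: clk:0→1
  Δ2: w2:1→0
  Δ3: w4:0→1, w3:1→0, w6:1→0
  Δ4: w0:0→1, w4:1→0
  (4Δ to stable)
t=1 Δ0: w0=1 w4=0 w2=0 w9=1 w7=0 w5=0 w1=0 w3=0 clk=1 w8=1 w6=0
  Δ1: w5:0→1, clk:1→0
  (1Δ to stable)
t=2 Δ0: w0=1 w4=0 w2=0 w9=1 w7=0 w5=1 w1=0 w3=0 clk=0 w8=1 w6=0
  Δ1: clk:0→1
  (1Δ to stable)
t=3 Δ0: w0=1 w4=0 w2=0 w9=1 w7=0 w5=1 w1=0 w3=0 clk=1 w8=1 w6=0
  Δ1: clk:1→0
  (1Δ to stable)

1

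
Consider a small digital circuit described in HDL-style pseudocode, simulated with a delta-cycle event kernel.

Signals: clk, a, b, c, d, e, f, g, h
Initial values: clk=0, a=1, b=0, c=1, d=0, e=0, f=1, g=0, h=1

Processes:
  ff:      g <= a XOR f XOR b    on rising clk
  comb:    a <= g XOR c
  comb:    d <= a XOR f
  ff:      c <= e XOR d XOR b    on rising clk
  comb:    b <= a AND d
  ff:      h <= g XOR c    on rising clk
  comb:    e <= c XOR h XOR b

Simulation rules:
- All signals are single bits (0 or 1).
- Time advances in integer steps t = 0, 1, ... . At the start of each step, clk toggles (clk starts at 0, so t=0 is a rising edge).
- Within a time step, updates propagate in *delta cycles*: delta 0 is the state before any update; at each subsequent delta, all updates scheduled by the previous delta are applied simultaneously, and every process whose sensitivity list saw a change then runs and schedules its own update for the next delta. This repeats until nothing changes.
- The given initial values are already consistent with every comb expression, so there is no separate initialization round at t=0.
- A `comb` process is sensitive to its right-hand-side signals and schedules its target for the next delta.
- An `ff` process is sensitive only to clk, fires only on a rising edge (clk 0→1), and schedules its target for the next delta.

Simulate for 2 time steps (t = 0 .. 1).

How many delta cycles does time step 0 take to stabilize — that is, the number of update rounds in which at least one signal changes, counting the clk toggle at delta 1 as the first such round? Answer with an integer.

4

[bits: g,c,h,f,b,d,clk,e,a]
t=0: Δ0=011100001 Δ1=011100101 Δ2=001100101 Δ3=001100110 Δ4=001101110 | 4Δ
t=1: Δ0=001101110 Δ1=001101010 | 1Δ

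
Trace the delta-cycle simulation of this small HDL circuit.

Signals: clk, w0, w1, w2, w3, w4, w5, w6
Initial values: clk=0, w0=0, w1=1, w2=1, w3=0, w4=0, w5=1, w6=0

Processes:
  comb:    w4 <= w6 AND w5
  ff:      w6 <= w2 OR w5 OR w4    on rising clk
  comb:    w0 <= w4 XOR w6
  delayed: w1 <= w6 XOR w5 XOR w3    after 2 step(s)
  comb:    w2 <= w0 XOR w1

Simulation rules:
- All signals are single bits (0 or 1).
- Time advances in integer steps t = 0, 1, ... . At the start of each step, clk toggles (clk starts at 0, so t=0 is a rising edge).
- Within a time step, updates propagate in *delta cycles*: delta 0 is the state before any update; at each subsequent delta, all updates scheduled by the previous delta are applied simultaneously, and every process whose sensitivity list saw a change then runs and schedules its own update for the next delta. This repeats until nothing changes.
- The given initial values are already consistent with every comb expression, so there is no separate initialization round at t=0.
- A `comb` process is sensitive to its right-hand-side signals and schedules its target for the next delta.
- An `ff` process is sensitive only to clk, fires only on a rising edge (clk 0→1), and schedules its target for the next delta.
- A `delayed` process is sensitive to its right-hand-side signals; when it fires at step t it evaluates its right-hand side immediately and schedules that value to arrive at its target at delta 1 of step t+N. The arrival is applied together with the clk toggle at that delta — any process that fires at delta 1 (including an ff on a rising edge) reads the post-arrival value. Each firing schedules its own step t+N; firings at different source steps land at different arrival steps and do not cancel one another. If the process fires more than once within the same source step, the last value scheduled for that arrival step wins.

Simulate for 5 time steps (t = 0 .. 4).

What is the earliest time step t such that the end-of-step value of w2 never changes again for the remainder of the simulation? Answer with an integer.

2

t=0 Δ0: w2=1 w3=0 w0=0 w5=1 clk=0 w1=1 w4=0 w6=0
  Δ1: clk:0→1
  Δ2: w6:0→1
  Δ3: w0:0→1, w4:0→1
  Δ4: w2:1→0, w0:1→0
  Δ5: w2:0→1
  (5Δ to stable)
t=1 Δ0: w2=1 w3=0 w0=0 w5=1 clk=1 w1=1 w4=1 w6=1
  Δ1: clk:1→0
  (1Δ to stable)
t=2 Δ0: w2=1 w3=0 w0=0 w5=1 clk=0 w1=1 w4=1 w6=1
  Δ1: clk:0→1, w1:1→0
  Δ2: w2:1→0
  (2Δ to stable)
t=3 Δ0: w2=0 w3=0 w0=0 w5=1 clk=1 w1=0 w4=1 w6=1
  Δ1: clk:1→0
  (1Δ to stable)
t=4 Δ0: w2=0 w3=0 w0=0 w5=1 clk=0 w1=0 w4=1 w6=1
  Δ1: clk:0→1
  (1Δ to stable)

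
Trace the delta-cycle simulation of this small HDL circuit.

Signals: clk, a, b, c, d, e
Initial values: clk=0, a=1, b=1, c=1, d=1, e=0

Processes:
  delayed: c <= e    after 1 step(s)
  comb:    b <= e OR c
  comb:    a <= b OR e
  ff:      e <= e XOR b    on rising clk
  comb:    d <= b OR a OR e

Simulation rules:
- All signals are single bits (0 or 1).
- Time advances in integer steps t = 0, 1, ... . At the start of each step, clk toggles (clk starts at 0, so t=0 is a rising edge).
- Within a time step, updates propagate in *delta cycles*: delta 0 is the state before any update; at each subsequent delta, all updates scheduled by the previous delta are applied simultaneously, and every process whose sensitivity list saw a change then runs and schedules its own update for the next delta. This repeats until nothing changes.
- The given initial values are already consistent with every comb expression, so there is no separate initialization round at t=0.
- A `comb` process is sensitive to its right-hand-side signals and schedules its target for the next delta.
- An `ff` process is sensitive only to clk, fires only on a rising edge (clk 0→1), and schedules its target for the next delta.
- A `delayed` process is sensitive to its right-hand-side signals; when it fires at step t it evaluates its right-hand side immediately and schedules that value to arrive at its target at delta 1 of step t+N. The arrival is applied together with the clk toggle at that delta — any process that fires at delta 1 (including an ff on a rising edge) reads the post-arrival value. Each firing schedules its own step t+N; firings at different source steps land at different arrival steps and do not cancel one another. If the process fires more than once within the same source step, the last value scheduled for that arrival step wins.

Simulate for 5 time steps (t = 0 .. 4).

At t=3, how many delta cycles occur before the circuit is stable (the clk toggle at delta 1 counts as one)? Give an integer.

4

t=0 Δ0: clk=0 b=1 e=0 c=1 d=1 a=1
  Δ1: clk:0→1
  Δ2: e:0→1
  (2Δ to stable)
t=1 Δ0: clk=1 b=1 e=1 c=1 d=1 a=1
  Δ1: clk:1→0
  (1Δ to stable)
t=2 Δ0: clk=0 b=1 e=1 c=1 d=1 a=1
  Δ1: clk:0→1
  Δ2: e:1→0
  (2Δ to stable)
t=3 Δ0: clk=1 b=1 e=0 c=1 d=1 a=1
  Δ1: clk:1→0, c:1→0
  Δ2: b:1→0
  Δ3: a:1→0
  Δ4: d:1→0
  (4Δ to stable)
t=4 Δ0: clk=0 b=0 e=0 c=0 d=0 a=0
  Δ1: clk:0→1
  (1Δ to stable)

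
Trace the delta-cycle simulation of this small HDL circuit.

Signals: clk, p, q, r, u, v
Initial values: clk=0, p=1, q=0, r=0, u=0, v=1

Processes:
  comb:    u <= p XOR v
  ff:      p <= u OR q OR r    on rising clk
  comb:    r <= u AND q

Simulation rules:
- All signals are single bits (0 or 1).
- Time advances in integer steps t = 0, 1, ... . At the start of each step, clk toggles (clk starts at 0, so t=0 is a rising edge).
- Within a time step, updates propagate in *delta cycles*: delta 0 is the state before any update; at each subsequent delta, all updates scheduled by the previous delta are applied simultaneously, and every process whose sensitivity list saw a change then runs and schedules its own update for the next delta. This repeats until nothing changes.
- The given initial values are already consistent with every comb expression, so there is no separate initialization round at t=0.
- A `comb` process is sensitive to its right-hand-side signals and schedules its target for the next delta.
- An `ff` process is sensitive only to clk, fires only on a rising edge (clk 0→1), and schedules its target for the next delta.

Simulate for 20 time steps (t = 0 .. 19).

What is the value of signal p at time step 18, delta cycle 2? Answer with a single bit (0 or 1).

1

[bits: clk,r,p,v,u,q]
t=0: Δ0=001100 Δ1=101100 Δ2=100100 Δ3=100110 | 3Δ
t=1: Δ0=100110 Δ1=000110 | 1Δ
t=2: Δ0=000110 Δ1=100110 Δ2=101110 Δ3=101100 | 3Δ
t=3: Δ0=101100 Δ1=001100 | 1Δ
t=4: Δ0=001100 Δ1=101100 Δ2=100100 Δ3=100110 | 3Δ
t=5: Δ0=100110 Δ1=000110 | 1Δ
t=6: Δ0=000110 Δ1=100110 Δ2=101110 Δ3=101100 | 3Δ
t=7: Δ0=101100 Δ1=001100 | 1Δ
t=8: Δ0=001100 Δ1=101100 Δ2=100100 Δ3=100110 | 3Δ
t=9: Δ0=100110 Δ1=000110 | 1Δ
t=10: Δ0=000110 Δ1=100110 Δ2=101110 Δ3=101100 | 3Δ
t=11: Δ0=101100 Δ1=001100 | 1Δ
t=12: Δ0=001100 Δ1=101100 Δ2=100100 Δ3=100110 | 3Δ
t=13: Δ0=100110 Δ1=000110 | 1Δ
t=14: Δ0=000110 Δ1=100110 Δ2=101110 Δ3=101100 | 3Δ
t=15: Δ0=101100 Δ1=001100 | 1Δ
t=16: Δ0=001100 Δ1=101100 Δ2=100100 Δ3=100110 | 3Δ
t=17: Δ0=100110 Δ1=000110 | 1Δ
t=18: Δ0=000110 Δ1=100110 Δ2=101110 Δ3=101100 | 3Δ
t=19: Δ0=101100 Δ1=001100 | 1Δ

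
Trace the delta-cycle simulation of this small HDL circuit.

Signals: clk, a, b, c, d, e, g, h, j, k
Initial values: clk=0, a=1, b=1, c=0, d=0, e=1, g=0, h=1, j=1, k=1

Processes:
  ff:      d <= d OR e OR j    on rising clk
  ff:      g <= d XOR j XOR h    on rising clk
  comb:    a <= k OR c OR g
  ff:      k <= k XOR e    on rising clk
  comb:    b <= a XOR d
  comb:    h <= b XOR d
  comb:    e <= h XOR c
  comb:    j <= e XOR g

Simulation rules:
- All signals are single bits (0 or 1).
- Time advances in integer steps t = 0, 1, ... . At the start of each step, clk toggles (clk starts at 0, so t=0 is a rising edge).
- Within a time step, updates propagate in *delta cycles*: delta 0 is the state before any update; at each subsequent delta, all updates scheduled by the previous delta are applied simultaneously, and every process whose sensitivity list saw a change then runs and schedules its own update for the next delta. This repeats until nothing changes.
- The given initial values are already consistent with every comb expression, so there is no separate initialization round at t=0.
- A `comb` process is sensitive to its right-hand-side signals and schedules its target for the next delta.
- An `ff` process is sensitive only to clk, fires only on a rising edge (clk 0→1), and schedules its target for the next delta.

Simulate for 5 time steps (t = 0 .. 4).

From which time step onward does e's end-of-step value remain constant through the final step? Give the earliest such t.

2

t0.Δ0 j=1 h=1 c=0 clk=0 k=1 b=1 d=0 e=1 g=0 a=1
t0.Δ1 j=1 h=1 c=0 clk=1 k=1 b=1 d=0 e=1 g=0 a=1
t0.Δ2 j=1 h=1 c=0 clk=1 k=0 b=1 d=1 e=1 g=0 a=1
t0.Δ3 j=1 h=0 c=0 clk=1 k=0 b=0 d=1 e=1 g=0 a=0
t0.Δ4 j=1 h=1 c=0 clk=1 k=0 b=1 d=1 e=0 g=0 a=0
t0.Δ5 j=0 h=0 c=0 clk=1 k=0 b=1 d=1 e=1 g=0 a=0
t0.Δ6 j=1 h=0 c=0 clk=1 k=0 b=1 d=1 e=0 g=0 a=0
t0.Δ7 j=0 h=0 c=0 clk=1 k=0 b=1 d=1 e=0 g=0 a=0
t1.Δ0 j=0 h=0 c=0 clk=1 k=0 b=1 d=1 e=0 g=0 a=0
t1.Δ1 j=0 h=0 c=0 clk=0 k=0 b=1 d=1 e=0 g=0 a=0
t2.Δ0 j=0 h=0 c=0 clk=0 k=0 b=1 d=1 e=0 g=0 a=0
t2.Δ1 j=0 h=0 c=0 clk=1 k=0 b=1 d=1 e=0 g=0 a=0
t2.Δ2 j=0 h=0 c=0 clk=1 k=0 b=1 d=1 e=0 g=1 a=0
t2.Δ3 j=1 h=0 c=0 clk=1 k=0 b=1 d=1 e=0 g=1 a=1
t2.Δ4 j=1 h=0 c=0 clk=1 k=0 b=0 d=1 e=0 g=1 a=1
t2.Δ5 j=1 h=1 c=0 clk=1 k=0 b=0 d=1 e=0 g=1 a=1
t2.Δ6 j=1 h=1 c=0 clk=1 k=0 b=0 d=1 e=1 g=1 a=1
t2.Δ7 j=0 h=1 c=0 clk=1 k=0 b=0 d=1 e=1 g=1 a=1
t3.Δ0 j=0 h=1 c=0 clk=1 k=0 b=0 d=1 e=1 g=1 a=1
t3.Δ1 j=0 h=1 c=0 clk=0 k=0 b=0 d=1 e=1 g=1 a=1
t4.Δ0 j=0 h=1 c=0 clk=0 k=0 b=0 d=1 e=1 g=1 a=1
t4.Δ1 j=0 h=1 c=0 clk=1 k=0 b=0 d=1 e=1 g=1 a=1
t4.Δ2 j=0 h=1 c=0 clk=1 k=1 b=0 d=1 e=1 g=0 a=1
t4.Δ3 j=1 h=1 c=0 clk=1 k=1 b=0 d=1 e=1 g=0 a=1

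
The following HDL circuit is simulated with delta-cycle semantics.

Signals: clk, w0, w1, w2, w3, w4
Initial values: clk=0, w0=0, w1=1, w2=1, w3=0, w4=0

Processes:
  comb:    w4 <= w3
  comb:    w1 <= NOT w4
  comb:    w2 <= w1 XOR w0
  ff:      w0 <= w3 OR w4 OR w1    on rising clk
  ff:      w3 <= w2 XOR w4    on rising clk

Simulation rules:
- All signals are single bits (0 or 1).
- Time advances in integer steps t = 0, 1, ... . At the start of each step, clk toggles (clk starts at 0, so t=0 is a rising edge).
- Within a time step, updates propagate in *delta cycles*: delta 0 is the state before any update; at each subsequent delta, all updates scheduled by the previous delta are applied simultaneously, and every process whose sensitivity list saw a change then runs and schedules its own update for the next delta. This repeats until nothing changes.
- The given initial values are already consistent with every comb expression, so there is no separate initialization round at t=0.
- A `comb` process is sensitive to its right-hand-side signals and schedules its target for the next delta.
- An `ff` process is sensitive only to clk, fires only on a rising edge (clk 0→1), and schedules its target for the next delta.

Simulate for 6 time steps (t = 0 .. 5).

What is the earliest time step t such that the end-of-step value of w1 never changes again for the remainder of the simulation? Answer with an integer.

2

t=0 Δ0: w3=0 w4=0 w0=0 w1=1 clk=0 w2=1
  Δ1: clk:0→1
  Δ2: w3:0→1, w0:0→1
  Δ3: w4:0→1, w2:1→0
  Δ4: w1:1→0
  Δ5: w2:0→1
  (5Δ to stable)
t=1 Δ0: w3=1 w4=1 w0=1 w1=0 clk=1 w2=1
  Δ1: clk:1→0
  (1Δ to stable)
t=2 Δ0: w3=1 w4=1 w0=1 w1=0 clk=0 w2=1
  Δ1: clk:0→1
  Δ2: w3:1→0
  Δ3: w4:1→0
  Δ4: w1:0→1
  Δ5: w2:1→0
  (5Δ to stable)
t=3 Δ0: w3=0 w4=0 w0=1 w1=1 clk=1 w2=0
  Δ1: clk:1→0
  (1Δ to stable)
t=4 Δ0: w3=0 w4=0 w0=1 w1=1 clk=0 w2=0
  Δ1: clk:0→1
  (1Δ to stable)
t=5 Δ0: w3=0 w4=0 w0=1 w1=1 clk=1 w2=0
  Δ1: clk:1→0
  (1Δ to stable)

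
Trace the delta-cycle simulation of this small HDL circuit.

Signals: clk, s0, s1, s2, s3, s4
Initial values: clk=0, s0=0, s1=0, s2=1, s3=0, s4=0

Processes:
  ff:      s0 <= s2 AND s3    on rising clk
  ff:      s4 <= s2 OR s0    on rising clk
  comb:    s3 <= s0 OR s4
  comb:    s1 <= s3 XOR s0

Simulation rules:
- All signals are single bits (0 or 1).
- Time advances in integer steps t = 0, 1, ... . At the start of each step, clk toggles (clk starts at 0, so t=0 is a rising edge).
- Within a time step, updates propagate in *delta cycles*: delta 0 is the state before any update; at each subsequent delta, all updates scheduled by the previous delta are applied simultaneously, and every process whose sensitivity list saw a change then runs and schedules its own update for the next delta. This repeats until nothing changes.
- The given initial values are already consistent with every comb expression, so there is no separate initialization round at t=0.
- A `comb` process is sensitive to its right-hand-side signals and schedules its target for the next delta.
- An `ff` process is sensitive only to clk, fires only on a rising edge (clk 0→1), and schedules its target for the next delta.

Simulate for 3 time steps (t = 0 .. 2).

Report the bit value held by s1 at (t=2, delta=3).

[bits: s1,s4,s0,clk,s3,s2]
t=0: Δ0=000001 Δ1=000101 Δ2=010101 Δ3=010111 Δ4=110111 | 4Δ
t=1: Δ0=110111 Δ1=110011 | 1Δ
t=2: Δ0=110011 Δ1=110111 Δ2=111111 Δ3=011111 | 3Δ

0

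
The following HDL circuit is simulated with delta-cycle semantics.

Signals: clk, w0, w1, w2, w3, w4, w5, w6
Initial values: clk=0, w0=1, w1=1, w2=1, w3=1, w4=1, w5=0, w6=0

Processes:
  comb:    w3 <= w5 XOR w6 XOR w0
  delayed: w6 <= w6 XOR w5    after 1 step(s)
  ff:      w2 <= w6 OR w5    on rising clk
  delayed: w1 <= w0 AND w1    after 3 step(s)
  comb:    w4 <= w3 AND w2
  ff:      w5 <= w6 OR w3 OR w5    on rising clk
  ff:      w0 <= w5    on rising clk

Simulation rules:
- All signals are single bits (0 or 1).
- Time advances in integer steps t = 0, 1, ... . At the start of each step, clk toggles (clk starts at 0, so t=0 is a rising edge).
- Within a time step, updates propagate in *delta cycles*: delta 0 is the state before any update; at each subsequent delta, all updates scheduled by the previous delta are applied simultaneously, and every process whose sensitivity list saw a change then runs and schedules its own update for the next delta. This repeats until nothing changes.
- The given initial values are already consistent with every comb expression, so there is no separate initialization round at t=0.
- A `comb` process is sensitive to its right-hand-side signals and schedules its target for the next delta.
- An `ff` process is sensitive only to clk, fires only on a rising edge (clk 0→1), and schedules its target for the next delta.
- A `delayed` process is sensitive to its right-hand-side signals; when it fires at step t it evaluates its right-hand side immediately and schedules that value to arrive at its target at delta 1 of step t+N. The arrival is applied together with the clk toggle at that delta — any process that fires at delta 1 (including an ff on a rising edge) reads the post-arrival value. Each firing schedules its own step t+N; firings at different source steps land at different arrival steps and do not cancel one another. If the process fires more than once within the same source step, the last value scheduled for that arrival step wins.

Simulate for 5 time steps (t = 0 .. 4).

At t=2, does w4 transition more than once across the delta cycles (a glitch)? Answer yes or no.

yes

t0.Δ0 w5=0 w4=1 w3=1 w2=1 w1=1 w0=1 w6=0 clk=0
t0.Δ1 w5=0 w4=1 w3=1 w2=1 w1=1 w0=1 w6=0 clk=1
t0.Δ2 w5=1 w4=1 w3=1 w2=0 w1=1 w0=0 w6=0 clk=1
t0.Δ3 w5=1 w4=0 w3=1 w2=0 w1=1 w0=0 w6=0 clk=1
t1.Δ0 w5=1 w4=0 w3=1 w2=0 w1=1 w0=0 w6=0 clk=1
t1.Δ1 w5=1 w4=0 w3=1 w2=0 w1=1 w0=0 w6=1 clk=0
t1.Δ2 w5=1 w4=0 w3=0 w2=0 w1=1 w0=0 w6=1 clk=0
t2.Δ0 w5=1 w4=0 w3=0 w2=0 w1=1 w0=0 w6=1 clk=0
t2.Δ1 w5=1 w4=0 w3=0 w2=0 w1=1 w0=0 w6=0 clk=1
t2.Δ2 w5=1 w4=0 w3=1 w2=1 w1=1 w0=1 w6=0 clk=1
t2.Δ3 w5=1 w4=1 w3=0 w2=1 w1=1 w0=1 w6=0 clk=1
t2.Δ4 w5=1 w4=0 w3=0 w2=1 w1=1 w0=1 w6=0 clk=1
t3.Δ0 w5=1 w4=0 w3=0 w2=1 w1=1 w0=1 w6=0 clk=1
t3.Δ1 w5=1 w4=0 w3=0 w2=1 w1=0 w0=1 w6=1 clk=0
t3.Δ2 w5=1 w4=0 w3=1 w2=1 w1=0 w0=1 w6=1 clk=0
t3.Δ3 w5=1 w4=1 w3=1 w2=1 w1=0 w0=1 w6=1 clk=0
t4.Δ0 w5=1 w4=1 w3=1 w2=1 w1=0 w0=1 w6=1 clk=0
t4.Δ1 w5=1 w4=1 w3=1 w2=1 w1=0 w0=1 w6=0 clk=1
t4.Δ2 w5=1 w4=1 w3=0 w2=1 w1=0 w0=1 w6=0 clk=1
t4.Δ3 w5=1 w4=0 w3=0 w2=1 w1=0 w0=1 w6=0 clk=1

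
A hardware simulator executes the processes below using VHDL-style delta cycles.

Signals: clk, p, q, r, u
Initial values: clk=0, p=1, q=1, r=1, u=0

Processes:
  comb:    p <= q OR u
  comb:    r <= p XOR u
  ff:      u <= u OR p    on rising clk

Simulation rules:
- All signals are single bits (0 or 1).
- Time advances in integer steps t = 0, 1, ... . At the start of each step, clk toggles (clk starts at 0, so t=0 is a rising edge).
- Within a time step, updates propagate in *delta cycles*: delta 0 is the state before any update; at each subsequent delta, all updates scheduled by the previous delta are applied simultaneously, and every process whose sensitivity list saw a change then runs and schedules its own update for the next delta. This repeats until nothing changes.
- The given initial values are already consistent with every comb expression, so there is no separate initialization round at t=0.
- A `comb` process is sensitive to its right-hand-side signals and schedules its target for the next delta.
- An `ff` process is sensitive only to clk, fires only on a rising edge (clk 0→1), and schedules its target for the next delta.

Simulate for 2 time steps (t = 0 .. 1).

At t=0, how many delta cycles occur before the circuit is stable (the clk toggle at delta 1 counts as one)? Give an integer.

3

[bits: p,r,u,clk,q]
t=0: Δ0=11001 Δ1=11011 Δ2=11111 Δ3=10111 | 3Δ
t=1: Δ0=10111 Δ1=10101 | 1Δ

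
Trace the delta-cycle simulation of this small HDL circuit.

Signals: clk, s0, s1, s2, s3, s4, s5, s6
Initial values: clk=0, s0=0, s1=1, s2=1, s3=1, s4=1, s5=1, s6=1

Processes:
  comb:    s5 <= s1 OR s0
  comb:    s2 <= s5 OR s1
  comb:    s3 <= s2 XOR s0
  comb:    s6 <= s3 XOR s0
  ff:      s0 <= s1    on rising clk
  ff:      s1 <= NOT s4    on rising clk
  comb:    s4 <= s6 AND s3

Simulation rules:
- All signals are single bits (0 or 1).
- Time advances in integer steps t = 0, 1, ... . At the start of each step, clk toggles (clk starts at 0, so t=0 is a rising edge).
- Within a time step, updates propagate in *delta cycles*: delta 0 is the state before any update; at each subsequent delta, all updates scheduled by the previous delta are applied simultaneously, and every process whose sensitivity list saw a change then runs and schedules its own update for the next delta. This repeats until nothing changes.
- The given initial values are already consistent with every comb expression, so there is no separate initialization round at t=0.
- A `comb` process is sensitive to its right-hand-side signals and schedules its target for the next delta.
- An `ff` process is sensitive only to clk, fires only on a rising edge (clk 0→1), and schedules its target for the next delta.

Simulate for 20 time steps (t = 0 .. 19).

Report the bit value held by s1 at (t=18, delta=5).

t0.Δ0 s3=1 s6=1 s2=1 s1=1 s4=1 clk=0 s0=0 s5=1
t0.Δ1 s3=1 s6=1 s2=1 s1=1 s4=1 clk=1 s0=0 s5=1
t0.Δ2 s3=1 s6=1 s2=1 s1=0 s4=1 clk=1 s0=1 s5=1
t0.Δ3 s3=0 s6=0 s2=1 s1=0 s4=1 clk=1 s0=1 s5=1
t0.Δ4 s3=0 s6=1 s2=1 s1=0 s4=0 clk=1 s0=1 s5=1
t1.Δ0 s3=0 s6=1 s2=1 s1=0 s4=0 clk=1 s0=1 s5=1
t1.Δ1 s3=0 s6=1 s2=1 s1=0 s4=0 clk=0 s0=1 s5=1
t2.Δ0 s3=0 s6=1 s2=1 s1=0 s4=0 clk=0 s0=1 s5=1
t2.Δ1 s3=0 s6=1 s2=1 s1=0 s4=0 clk=1 s0=1 s5=1
t2.Δ2 s3=0 s6=1 s2=1 s1=1 s4=0 clk=1 s0=0 s5=1
t2.Δ3 s3=1 s6=0 s2=1 s1=1 s4=0 clk=1 s0=0 s5=1
t2.Δ4 s3=1 s6=1 s2=1 s1=1 s4=0 clk=1 s0=0 s5=1
t2.Δ5 s3=1 s6=1 s2=1 s1=1 s4=1 clk=1 s0=0 s5=1
t3.Δ0 s3=1 s6=1 s2=1 s1=1 s4=1 clk=1 s0=0 s5=1
t3.Δ1 s3=1 s6=1 s2=1 s1=1 s4=1 clk=0 s0=0 s5=1
t4.Δ0 s3=1 s6=1 s2=1 s1=1 s4=1 clk=0 s0=0 s5=1
t4.Δ1 s3=1 s6=1 s2=1 s1=1 s4=1 clk=1 s0=0 s5=1
t4.Δ2 s3=1 s6=1 s2=1 s1=0 s4=1 clk=1 s0=1 s5=1
t4.Δ3 s3=0 s6=0 s2=1 s1=0 s4=1 clk=1 s0=1 s5=1
t4.Δ4 s3=0 s6=1 s2=1 s1=0 s4=0 clk=1 s0=1 s5=1
t5.Δ0 s3=0 s6=1 s2=1 s1=0 s4=0 clk=1 s0=1 s5=1
t5.Δ1 s3=0 s6=1 s2=1 s1=0 s4=0 clk=0 s0=1 s5=1
t6.Δ0 s3=0 s6=1 s2=1 s1=0 s4=0 clk=0 s0=1 s5=1
t6.Δ1 s3=0 s6=1 s2=1 s1=0 s4=0 clk=1 s0=1 s5=1
t6.Δ2 s3=0 s6=1 s2=1 s1=1 s4=0 clk=1 s0=0 s5=1
t6.Δ3 s3=1 s6=0 s2=1 s1=1 s4=0 clk=1 s0=0 s5=1
t6.Δ4 s3=1 s6=1 s2=1 s1=1 s4=0 clk=1 s0=0 s5=1
t6.Δ5 s3=1 s6=1 s2=1 s1=1 s4=1 clk=1 s0=0 s5=1
t7.Δ0 s3=1 s6=1 s2=1 s1=1 s4=1 clk=1 s0=0 s5=1
t7.Δ1 s3=1 s6=1 s2=1 s1=1 s4=1 clk=0 s0=0 s5=1
t8.Δ0 s3=1 s6=1 s2=1 s1=1 s4=1 clk=0 s0=0 s5=1
t8.Δ1 s3=1 s6=1 s2=1 s1=1 s4=1 clk=1 s0=0 s5=1
t8.Δ2 s3=1 s6=1 s2=1 s1=0 s4=1 clk=1 s0=1 s5=1
t8.Δ3 s3=0 s6=0 s2=1 s1=0 s4=1 clk=1 s0=1 s5=1
t8.Δ4 s3=0 s6=1 s2=1 s1=0 s4=0 clk=1 s0=1 s5=1
t9.Δ0 s3=0 s6=1 s2=1 s1=0 s4=0 clk=1 s0=1 s5=1
t9.Δ1 s3=0 s6=1 s2=1 s1=0 s4=0 clk=0 s0=1 s5=1
t10.Δ0 s3=0 s6=1 s2=1 s1=0 s4=0 clk=0 s0=1 s5=1
t10.Δ1 s3=0 s6=1 s2=1 s1=0 s4=0 clk=1 s0=1 s5=1
t10.Δ2 s3=0 s6=1 s2=1 s1=1 s4=0 clk=1 s0=0 s5=1
t10.Δ3 s3=1 s6=0 s2=1 s1=1 s4=0 clk=1 s0=0 s5=1
t10.Δ4 s3=1 s6=1 s2=1 s1=1 s4=0 clk=1 s0=0 s5=1
t10.Δ5 s3=1 s6=1 s2=1 s1=1 s4=1 clk=1 s0=0 s5=1
t11.Δ0 s3=1 s6=1 s2=1 s1=1 s4=1 clk=1 s0=0 s5=1
t11.Δ1 s3=1 s6=1 s2=1 s1=1 s4=1 clk=0 s0=0 s5=1
t12.Δ0 s3=1 s6=1 s2=1 s1=1 s4=1 clk=0 s0=0 s5=1
t12.Δ1 s3=1 s6=1 s2=1 s1=1 s4=1 clk=1 s0=0 s5=1
t12.Δ2 s3=1 s6=1 s2=1 s1=0 s4=1 clk=1 s0=1 s5=1
t12.Δ3 s3=0 s6=0 s2=1 s1=0 s4=1 clk=1 s0=1 s5=1
t12.Δ4 s3=0 s6=1 s2=1 s1=0 s4=0 clk=1 s0=1 s5=1
t13.Δ0 s3=0 s6=1 s2=1 s1=0 s4=0 clk=1 s0=1 s5=1
t13.Δ1 s3=0 s6=1 s2=1 s1=0 s4=0 clk=0 s0=1 s5=1
t14.Δ0 s3=0 s6=1 s2=1 s1=0 s4=0 clk=0 s0=1 s5=1
t14.Δ1 s3=0 s6=1 s2=1 s1=0 s4=0 clk=1 s0=1 s5=1
t14.Δ2 s3=0 s6=1 s2=1 s1=1 s4=0 clk=1 s0=0 s5=1
t14.Δ3 s3=1 s6=0 s2=1 s1=1 s4=0 clk=1 s0=0 s5=1
t14.Δ4 s3=1 s6=1 s2=1 s1=1 s4=0 clk=1 s0=0 s5=1
t14.Δ5 s3=1 s6=1 s2=1 s1=1 s4=1 clk=1 s0=0 s5=1
t15.Δ0 s3=1 s6=1 s2=1 s1=1 s4=1 clk=1 s0=0 s5=1
t15.Δ1 s3=1 s6=1 s2=1 s1=1 s4=1 clk=0 s0=0 s5=1
t16.Δ0 s3=1 s6=1 s2=1 s1=1 s4=1 clk=0 s0=0 s5=1
t16.Δ1 s3=1 s6=1 s2=1 s1=1 s4=1 clk=1 s0=0 s5=1
t16.Δ2 s3=1 s6=1 s2=1 s1=0 s4=1 clk=1 s0=1 s5=1
t16.Δ3 s3=0 s6=0 s2=1 s1=0 s4=1 clk=1 s0=1 s5=1
t16.Δ4 s3=0 s6=1 s2=1 s1=0 s4=0 clk=1 s0=1 s5=1
t17.Δ0 s3=0 s6=1 s2=1 s1=0 s4=0 clk=1 s0=1 s5=1
t17.Δ1 s3=0 s6=1 s2=1 s1=0 s4=0 clk=0 s0=1 s5=1
t18.Δ0 s3=0 s6=1 s2=1 s1=0 s4=0 clk=0 s0=1 s5=1
t18.Δ1 s3=0 s6=1 s2=1 s1=0 s4=0 clk=1 s0=1 s5=1
t18.Δ2 s3=0 s6=1 s2=1 s1=1 s4=0 clk=1 s0=0 s5=1
t18.Δ3 s3=1 s6=0 s2=1 s1=1 s4=0 clk=1 s0=0 s5=1
t18.Δ4 s3=1 s6=1 s2=1 s1=1 s4=0 clk=1 s0=0 s5=1
t18.Δ5 s3=1 s6=1 s2=1 s1=1 s4=1 clk=1 s0=0 s5=1
t19.Δ0 s3=1 s6=1 s2=1 s1=1 s4=1 clk=1 s0=0 s5=1
t19.Δ1 s3=1 s6=1 s2=1 s1=1 s4=1 clk=0 s0=0 s5=1

1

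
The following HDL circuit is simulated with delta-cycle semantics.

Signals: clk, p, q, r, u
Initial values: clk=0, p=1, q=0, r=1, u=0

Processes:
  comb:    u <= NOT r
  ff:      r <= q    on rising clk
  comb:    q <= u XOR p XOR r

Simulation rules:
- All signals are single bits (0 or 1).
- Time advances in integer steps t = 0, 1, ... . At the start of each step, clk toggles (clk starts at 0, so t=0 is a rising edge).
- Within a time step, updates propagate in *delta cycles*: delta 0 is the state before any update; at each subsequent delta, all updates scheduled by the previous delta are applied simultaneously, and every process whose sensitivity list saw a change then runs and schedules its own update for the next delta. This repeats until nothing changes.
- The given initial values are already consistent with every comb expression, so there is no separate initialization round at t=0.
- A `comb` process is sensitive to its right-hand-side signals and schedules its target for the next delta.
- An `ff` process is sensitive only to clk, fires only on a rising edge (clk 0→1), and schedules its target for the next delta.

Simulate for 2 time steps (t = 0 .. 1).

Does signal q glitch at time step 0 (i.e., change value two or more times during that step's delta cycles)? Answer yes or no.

yes

t=0 Δ0: r=1 u=0 clk=0 q=0 p=1
  Δ1: clk:0→1
  Δ2: r:1→0
  Δ3: u:0→1, q:0→1
  Δ4: q:1→0
  (4Δ to stable)
t=1 Δ0: r=0 u=1 clk=1 q=0 p=1
  Δ1: clk:1→0
  (1Δ to stable)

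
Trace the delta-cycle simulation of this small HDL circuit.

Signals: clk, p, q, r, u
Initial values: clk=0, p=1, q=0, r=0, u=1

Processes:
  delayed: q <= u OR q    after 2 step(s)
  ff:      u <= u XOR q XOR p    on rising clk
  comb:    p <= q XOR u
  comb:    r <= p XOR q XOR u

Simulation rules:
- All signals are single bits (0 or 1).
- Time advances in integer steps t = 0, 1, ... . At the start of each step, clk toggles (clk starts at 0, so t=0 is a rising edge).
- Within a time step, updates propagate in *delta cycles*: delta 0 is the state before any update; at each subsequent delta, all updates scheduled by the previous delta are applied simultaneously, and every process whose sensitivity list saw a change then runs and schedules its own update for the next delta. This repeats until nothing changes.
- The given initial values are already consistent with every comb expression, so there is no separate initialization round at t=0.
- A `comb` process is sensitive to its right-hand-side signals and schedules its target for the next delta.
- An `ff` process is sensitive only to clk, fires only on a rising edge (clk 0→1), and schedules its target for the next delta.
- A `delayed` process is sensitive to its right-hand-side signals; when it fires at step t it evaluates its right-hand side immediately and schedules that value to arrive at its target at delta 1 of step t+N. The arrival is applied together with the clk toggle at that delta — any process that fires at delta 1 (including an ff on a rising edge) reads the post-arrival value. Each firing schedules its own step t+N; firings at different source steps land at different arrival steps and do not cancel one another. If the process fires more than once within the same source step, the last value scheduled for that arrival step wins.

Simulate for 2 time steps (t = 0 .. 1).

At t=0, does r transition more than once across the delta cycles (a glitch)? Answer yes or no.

yes

[bits: q,u,clk,r,p]
t=0: Δ0=01001 Δ1=01101 Δ2=00101 Δ3=00110 Δ4=00100 | 4Δ
t=1: Δ0=00100 Δ1=00000 | 1Δ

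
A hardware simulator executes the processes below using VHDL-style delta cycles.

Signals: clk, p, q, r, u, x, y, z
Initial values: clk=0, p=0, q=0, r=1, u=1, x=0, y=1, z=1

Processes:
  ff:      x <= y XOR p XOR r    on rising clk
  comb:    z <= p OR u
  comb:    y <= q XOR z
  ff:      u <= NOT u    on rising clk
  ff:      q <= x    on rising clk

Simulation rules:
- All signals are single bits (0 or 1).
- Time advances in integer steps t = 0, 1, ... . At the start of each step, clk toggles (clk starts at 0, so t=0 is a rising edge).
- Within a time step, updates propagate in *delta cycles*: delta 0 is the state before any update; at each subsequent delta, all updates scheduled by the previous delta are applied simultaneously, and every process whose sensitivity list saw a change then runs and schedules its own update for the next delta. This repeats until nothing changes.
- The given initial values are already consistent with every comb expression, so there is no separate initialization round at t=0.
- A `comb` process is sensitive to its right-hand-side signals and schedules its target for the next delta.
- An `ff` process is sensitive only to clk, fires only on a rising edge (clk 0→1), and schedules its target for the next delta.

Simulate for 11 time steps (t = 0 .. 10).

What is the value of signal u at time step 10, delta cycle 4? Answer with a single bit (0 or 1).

1

t0.Δ0 x=0 q=0 r=1 z=1 clk=0 u=1 p=0 y=1
t0.Δ1 x=0 q=0 r=1 z=1 clk=1 u=1 p=0 y=1
t0.Δ2 x=0 q=0 r=1 z=1 clk=1 u=0 p=0 y=1
t0.Δ3 x=0 q=0 r=1 z=0 clk=1 u=0 p=0 y=1
t0.Δ4 x=0 q=0 r=1 z=0 clk=1 u=0 p=0 y=0
t1.Δ0 x=0 q=0 r=1 z=0 clk=1 u=0 p=0 y=0
t1.Δ1 x=0 q=0 r=1 z=0 clk=0 u=0 p=0 y=0
t2.Δ0 x=0 q=0 r=1 z=0 clk=0 u=0 p=0 y=0
t2.Δ1 x=0 q=0 r=1 z=0 clk=1 u=0 p=0 y=0
t2.Δ2 x=1 q=0 r=1 z=0 clk=1 u=1 p=0 y=0
t2.Δ3 x=1 q=0 r=1 z=1 clk=1 u=1 p=0 y=0
t2.Δ4 x=1 q=0 r=1 z=1 clk=1 u=1 p=0 y=1
t3.Δ0 x=1 q=0 r=1 z=1 clk=1 u=1 p=0 y=1
t3.Δ1 x=1 q=0 r=1 z=1 clk=0 u=1 p=0 y=1
t4.Δ0 x=1 q=0 r=1 z=1 clk=0 u=1 p=0 y=1
t4.Δ1 x=1 q=0 r=1 z=1 clk=1 u=1 p=0 y=1
t4.Δ2 x=0 q=1 r=1 z=1 clk=1 u=0 p=0 y=1
t4.Δ3 x=0 q=1 r=1 z=0 clk=1 u=0 p=0 y=0
t4.Δ4 x=0 q=1 r=1 z=0 clk=1 u=0 p=0 y=1
t5.Δ0 x=0 q=1 r=1 z=0 clk=1 u=0 p=0 y=1
t5.Δ1 x=0 q=1 r=1 z=0 clk=0 u=0 p=0 y=1
t6.Δ0 x=0 q=1 r=1 z=0 clk=0 u=0 p=0 y=1
t6.Δ1 x=0 q=1 r=1 z=0 clk=1 u=0 p=0 y=1
t6.Δ2 x=0 q=0 r=1 z=0 clk=1 u=1 p=0 y=1
t6.Δ3 x=0 q=0 r=1 z=1 clk=1 u=1 p=0 y=0
t6.Δ4 x=0 q=0 r=1 z=1 clk=1 u=1 p=0 y=1
t7.Δ0 x=0 q=0 r=1 z=1 clk=1 u=1 p=0 y=1
t7.Δ1 x=0 q=0 r=1 z=1 clk=0 u=1 p=0 y=1
t8.Δ0 x=0 q=0 r=1 z=1 clk=0 u=1 p=0 y=1
t8.Δ1 x=0 q=0 r=1 z=1 clk=1 u=1 p=0 y=1
t8.Δ2 x=0 q=0 r=1 z=1 clk=1 u=0 p=0 y=1
t8.Δ3 x=0 q=0 r=1 z=0 clk=1 u=0 p=0 y=1
t8.Δ4 x=0 q=0 r=1 z=0 clk=1 u=0 p=0 y=0
t9.Δ0 x=0 q=0 r=1 z=0 clk=1 u=0 p=0 y=0
t9.Δ1 x=0 q=0 r=1 z=0 clk=0 u=0 p=0 y=0
t10.Δ0 x=0 q=0 r=1 z=0 clk=0 u=0 p=0 y=0
t10.Δ1 x=0 q=0 r=1 z=0 clk=1 u=0 p=0 y=0
t10.Δ2 x=1 q=0 r=1 z=0 clk=1 u=1 p=0 y=0
t10.Δ3 x=1 q=0 r=1 z=1 clk=1 u=1 p=0 y=0
t10.Δ4 x=1 q=0 r=1 z=1 clk=1 u=1 p=0 y=1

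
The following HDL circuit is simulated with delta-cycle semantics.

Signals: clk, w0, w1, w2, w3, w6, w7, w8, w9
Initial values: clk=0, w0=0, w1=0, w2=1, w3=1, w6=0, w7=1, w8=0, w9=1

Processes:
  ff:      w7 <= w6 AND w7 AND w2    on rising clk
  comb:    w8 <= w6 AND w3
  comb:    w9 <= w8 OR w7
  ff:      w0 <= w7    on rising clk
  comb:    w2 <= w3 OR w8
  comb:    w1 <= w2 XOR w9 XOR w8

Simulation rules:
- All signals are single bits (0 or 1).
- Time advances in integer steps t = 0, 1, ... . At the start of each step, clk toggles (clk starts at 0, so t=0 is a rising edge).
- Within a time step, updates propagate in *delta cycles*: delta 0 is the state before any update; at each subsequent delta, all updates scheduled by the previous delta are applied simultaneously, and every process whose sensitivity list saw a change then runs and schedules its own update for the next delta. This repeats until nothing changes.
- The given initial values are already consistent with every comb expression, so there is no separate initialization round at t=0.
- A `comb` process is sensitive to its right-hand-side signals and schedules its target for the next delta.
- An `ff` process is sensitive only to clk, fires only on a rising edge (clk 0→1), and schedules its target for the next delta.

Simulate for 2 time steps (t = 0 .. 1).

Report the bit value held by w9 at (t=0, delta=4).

t=0 Δ0: w7=1 w0=0 w8=0 w9=1 w6=0 w1=0 w3=1 w2=1 clk=0
  Δ1: clk:0→1
  Δ2: w7:1→0, w0:0→1
  Δ3: w9:1→0
  Δ4: w1:0→1
  (4Δ to stable)
t=1 Δ0: w7=0 w0=1 w8=0 w9=0 w6=0 w1=1 w3=1 w2=1 clk=1
  Δ1: clk:1→0
  (1Δ to stable)

0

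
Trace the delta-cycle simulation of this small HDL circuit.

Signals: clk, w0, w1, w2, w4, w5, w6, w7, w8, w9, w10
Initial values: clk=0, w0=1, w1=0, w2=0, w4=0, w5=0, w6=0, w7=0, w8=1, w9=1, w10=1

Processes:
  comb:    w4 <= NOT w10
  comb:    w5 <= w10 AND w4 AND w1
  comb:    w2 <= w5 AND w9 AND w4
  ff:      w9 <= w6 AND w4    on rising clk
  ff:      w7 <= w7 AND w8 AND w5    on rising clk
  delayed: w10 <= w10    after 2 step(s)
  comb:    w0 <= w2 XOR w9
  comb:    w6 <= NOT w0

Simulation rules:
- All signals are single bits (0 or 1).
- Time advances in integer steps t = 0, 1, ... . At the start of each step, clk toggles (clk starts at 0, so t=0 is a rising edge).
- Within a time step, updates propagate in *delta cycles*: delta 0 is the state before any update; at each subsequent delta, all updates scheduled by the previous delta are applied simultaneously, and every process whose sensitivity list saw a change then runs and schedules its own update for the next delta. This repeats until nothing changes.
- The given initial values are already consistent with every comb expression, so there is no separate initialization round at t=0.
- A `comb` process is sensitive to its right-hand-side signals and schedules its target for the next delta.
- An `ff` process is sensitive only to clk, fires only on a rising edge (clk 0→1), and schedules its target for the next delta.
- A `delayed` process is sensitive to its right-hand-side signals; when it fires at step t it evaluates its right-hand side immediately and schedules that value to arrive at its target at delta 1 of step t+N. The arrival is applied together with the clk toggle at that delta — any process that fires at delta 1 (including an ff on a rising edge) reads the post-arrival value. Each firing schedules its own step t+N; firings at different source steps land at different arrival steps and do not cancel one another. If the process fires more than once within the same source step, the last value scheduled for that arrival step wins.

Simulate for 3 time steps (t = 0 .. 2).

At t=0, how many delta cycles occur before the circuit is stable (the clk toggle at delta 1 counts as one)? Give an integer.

[bits: w5,w0,w8,w7,w1,w10,w4,clk,w9,w6,w2]
t=0: Δ0=01100100100 Δ1=01100101100 Δ2=01100101000 Δ3=00100101000 Δ4=00100101010 | 4Δ
t=1: Δ0=00100101010 Δ1=00100100010 | 1Δ
t=2: Δ0=00100100010 Δ1=00100101010 | 1Δ

4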